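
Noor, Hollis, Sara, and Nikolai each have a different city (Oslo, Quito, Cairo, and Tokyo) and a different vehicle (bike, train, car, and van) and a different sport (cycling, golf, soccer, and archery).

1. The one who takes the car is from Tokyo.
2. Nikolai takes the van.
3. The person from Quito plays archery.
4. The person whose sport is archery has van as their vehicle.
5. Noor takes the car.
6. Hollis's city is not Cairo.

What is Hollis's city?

Oslo

With clues 1–4, Quito is impossible for Hollis's city.
With clues 1–5, Tokyo is impossible for Hollis's city.
With clues 1–6, Cairo is impossible for Hollis's city.
That leaves Oslo.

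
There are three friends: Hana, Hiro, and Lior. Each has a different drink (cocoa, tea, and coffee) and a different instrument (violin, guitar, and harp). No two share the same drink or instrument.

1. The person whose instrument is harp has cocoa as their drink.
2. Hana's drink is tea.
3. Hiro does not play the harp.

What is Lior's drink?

With clues 1–2, tea is impossible for Lior's drink.
With clues 1–3, coffee is impossible for Lior's drink.
That leaves cocoa.

cocoa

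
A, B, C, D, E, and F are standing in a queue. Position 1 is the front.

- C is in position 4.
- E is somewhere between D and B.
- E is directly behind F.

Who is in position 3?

E

With clue 1, C is ruled out for position 3.
With clues 1–3, A, B, D, and F are ruled out for position 3.
So position 3 is E.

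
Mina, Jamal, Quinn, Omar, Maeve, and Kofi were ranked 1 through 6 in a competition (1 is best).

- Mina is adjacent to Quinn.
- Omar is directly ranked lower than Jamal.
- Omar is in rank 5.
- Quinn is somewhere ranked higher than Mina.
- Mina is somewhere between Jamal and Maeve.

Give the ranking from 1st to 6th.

From clues 1–2: Jamal is in {1,2,3,4,5}.
From clues 1–3: Jamal → rank 4, Omar → rank 5.
From clues 1–4: Mina is in {2,3}.
From clues 1–5: Maeve → rank 1, Quinn → rank 2, Mina → rank 3, Kofi → rank 6.

Maeve, Quinn, Mina, Jamal, Omar, Kofi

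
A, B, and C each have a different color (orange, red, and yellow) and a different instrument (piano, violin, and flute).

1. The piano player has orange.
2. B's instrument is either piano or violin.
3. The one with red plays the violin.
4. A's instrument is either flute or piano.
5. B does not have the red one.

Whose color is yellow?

A

With clues 1–3, B is impossible for the one with color yellow.
With clues 1–5, C is impossible for the one with color yellow.
That leaves A.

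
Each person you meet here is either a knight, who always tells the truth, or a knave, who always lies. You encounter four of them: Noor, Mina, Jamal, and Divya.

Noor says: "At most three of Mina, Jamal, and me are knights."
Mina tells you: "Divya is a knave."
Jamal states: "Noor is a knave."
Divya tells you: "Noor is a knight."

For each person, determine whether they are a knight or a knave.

Regardless of anyone's role, Noor's statement is true, so Noor is a knight.
With that fixed, Jamal's statement is false, so Jamal is a knave.
With that fixed, Divya's statement is true, so Divya is a knight.
With that fixed, Mina's statement is false, so Mina is a knave.

Noor: knight, Mina: knave, Jamal: knave, Divya: knight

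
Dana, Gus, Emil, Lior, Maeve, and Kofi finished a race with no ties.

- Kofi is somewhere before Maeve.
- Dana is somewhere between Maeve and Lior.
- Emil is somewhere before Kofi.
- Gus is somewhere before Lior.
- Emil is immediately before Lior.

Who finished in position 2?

With clues 1–3, Maeve is ruled out for place 2.
With clues 1–4, Dana is ruled out for place 2.
With clues 1–5, Gus, Kofi, and Lior are ruled out for place 2.
So place 2 is Emil.

Emil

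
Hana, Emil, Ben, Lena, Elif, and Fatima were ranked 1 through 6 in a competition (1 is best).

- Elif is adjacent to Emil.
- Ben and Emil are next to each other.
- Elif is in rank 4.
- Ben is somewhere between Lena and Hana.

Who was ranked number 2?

With clues 1–3, Elif and Emil are ruled out for rank 2.
With clues 1–4, Fatima, Hana, and Lena are ruled out for rank 2.
So rank 2 is Ben.

Ben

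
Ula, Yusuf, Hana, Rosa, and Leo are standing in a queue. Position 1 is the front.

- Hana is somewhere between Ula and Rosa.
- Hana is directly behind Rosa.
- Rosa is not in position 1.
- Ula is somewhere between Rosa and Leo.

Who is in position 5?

Leo

With clue 1, Hana is ruled out for position 5.
With clues 1–2, Rosa is ruled out for position 5.
With clues 1–4, Ula and Yusuf are ruled out for position 5.
So position 5 is Leo.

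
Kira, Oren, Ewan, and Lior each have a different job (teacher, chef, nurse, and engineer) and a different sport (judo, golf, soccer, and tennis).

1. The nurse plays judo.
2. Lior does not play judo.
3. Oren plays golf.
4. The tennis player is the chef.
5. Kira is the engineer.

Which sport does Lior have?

With clues 1–2, judo is impossible for Lior's sport.
With clues 1–3, golf is impossible for Lior's sport.
With clues 1–5, soccer is impossible for Lior's sport.
That leaves tennis.

tennis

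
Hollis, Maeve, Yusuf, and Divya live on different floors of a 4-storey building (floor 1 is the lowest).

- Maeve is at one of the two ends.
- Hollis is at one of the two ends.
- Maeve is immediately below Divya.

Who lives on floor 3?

With clue 1, Maeve is ruled out for floor 3.
With clues 1–2, Hollis is ruled out for floor 3.
With clues 1–3, Divya is ruled out for floor 3.
So floor 3 is Yusuf.

Yusuf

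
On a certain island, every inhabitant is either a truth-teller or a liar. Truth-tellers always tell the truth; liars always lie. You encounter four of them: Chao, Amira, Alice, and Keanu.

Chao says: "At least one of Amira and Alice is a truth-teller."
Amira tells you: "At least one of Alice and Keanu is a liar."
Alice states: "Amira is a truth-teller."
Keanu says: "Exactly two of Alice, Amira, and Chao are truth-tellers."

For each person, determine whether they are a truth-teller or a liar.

Consider Chao. Suppose Chao is a liar.
Then no assignment of the remaining roles makes every statement match its speaker's type — contradiction.
So Chao is a truth-teller.
Consider Amira. Suppose Amira is a liar.
Then no assignment of the remaining roles makes every statement match its speaker's type — contradiction.
So Amira is a truth-teller.
With that fixed, Alice's statement is true, so Alice is a truth-teller.
With that fixed, Keanu's statement is false, so Keanu is a liar.

Chao: truth-teller, Amira: truth-teller, Alice: truth-teller, Keanu: liar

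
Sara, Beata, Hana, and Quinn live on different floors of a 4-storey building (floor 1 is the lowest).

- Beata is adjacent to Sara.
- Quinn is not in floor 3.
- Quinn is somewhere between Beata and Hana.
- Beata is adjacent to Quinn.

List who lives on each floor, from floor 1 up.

From clues 1–2: Quinn is in {1,2,4}.
From clues 1–3: Hana → floor 1, Quinn → floor 2.
From clues 1–4: Beata → floor 3, Sara → floor 4.

Hana, Quinn, Beata, Sara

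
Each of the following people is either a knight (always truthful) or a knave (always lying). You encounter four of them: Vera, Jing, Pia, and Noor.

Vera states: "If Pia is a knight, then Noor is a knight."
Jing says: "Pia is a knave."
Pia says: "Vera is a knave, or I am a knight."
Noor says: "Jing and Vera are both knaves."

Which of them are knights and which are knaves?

Consider Vera. Suppose Vera is a knave.
Then no assignment of the remaining roles makes every statement match its speaker's type — contradiction.
So Vera is a knight.
With that fixed, Noor's statement is false, so Noor is a knave.
Consider Jing. Suppose Jing is a knave.
Then no assignment of the remaining roles makes every statement match its speaker's type — contradiction.
So Jing is a knight.
Consider Pia. Suppose Pia is a knight.
Then Vera's statement comes out false, contradicting Vera being a knight.
So Pia is a knave.

Vera: knight, Jing: knight, Pia: knave, Noor: knave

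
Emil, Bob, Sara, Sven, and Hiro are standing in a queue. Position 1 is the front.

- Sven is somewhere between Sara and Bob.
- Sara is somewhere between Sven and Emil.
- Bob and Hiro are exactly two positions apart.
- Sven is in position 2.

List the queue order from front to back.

Bob, Sven, Hiro, Sara, Emil

From clue 1: Sven is in {2,3,4}.
From clues 1–2: Sara is in {2,3,4}.
From clues 1–3: Hiro → position 3.
From clues 1–4: Bob → position 1, Sven → position 2, Sara → position 4, Emil → position 5.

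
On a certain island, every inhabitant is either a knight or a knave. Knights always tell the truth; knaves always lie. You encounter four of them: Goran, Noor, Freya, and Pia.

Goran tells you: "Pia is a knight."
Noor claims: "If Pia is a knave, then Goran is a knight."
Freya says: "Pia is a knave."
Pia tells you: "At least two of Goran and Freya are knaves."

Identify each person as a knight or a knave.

Goran: knave, Noor: knave, Freya: knight, Pia: knave

Consider Goran. Suppose Goran is a knight.
Then no assignment of the remaining roles makes every statement match its speaker's type — contradiction.
So Goran is a knave.
Consider Noor. Suppose Noor is a knight.
Then no assignment of the remaining roles makes every statement match its speaker's type — contradiction.
So Noor is a knave.
Consider Freya. Suppose Freya is a knave.
Then no assignment of the remaining roles makes every statement match its speaker's type — contradiction.
So Freya is a knight.
With that fixed, Pia's statement is false, so Pia is a knave.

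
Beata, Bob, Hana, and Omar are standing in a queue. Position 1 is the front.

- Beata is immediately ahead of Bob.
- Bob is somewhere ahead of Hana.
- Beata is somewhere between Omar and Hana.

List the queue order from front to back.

Omar, Beata, Bob, Hana

From clue 1: Beata is in {1,2,3}.
From clues 1–2: Beata is in {1,2}.
From clues 1–3: Omar → position 1, Beata → position 2, Bob → position 3, Hana → position 4.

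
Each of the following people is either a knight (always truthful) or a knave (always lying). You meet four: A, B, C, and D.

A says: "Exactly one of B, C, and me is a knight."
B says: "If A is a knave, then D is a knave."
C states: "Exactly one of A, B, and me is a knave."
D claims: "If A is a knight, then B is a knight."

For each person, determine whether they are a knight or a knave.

A: knave, B: knave, C: knave, D: knight

Consider A. Suppose A is a knight.
Then no assignment of the remaining roles makes every statement match its speaker's type — contradiction.
So A is a knave.
With that fixed, D's statement is true, so D is a knight.
With that fixed, B's statement is false, so B is a knave.
With that fixed, C's statement is false, so C is a knave.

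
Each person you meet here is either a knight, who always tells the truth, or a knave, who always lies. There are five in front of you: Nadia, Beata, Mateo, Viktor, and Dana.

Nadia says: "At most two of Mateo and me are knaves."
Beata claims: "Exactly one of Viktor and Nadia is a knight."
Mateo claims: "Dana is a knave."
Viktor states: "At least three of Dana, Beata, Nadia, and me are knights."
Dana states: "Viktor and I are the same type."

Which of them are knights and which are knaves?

Regardless of anyone's role, Nadia's statement is true, so Nadia is a knight.
Consider Beata. Suppose Beata is a knight.
Then no assignment of the remaining roles makes every statement match its speaker's type — contradiction.
So Beata is a knave.
Consider Mateo. Suppose Mateo is a knight.
Then no assignment of the remaining roles makes every statement match its speaker's type — contradiction.
So Mateo is a knave.
Consider Viktor. Suppose Viktor is a knave.
Then Beata's statement comes out true, contradicting Beata being a knave.
So Viktor is a knight.
Consider Dana. Suppose Dana is a knave.
Then Mateo's statement comes out true, contradicting Mateo being a knave.
So Dana is a knight.

Nadia: knight, Beata: knave, Mateo: knave, Viktor: knight, Dana: knight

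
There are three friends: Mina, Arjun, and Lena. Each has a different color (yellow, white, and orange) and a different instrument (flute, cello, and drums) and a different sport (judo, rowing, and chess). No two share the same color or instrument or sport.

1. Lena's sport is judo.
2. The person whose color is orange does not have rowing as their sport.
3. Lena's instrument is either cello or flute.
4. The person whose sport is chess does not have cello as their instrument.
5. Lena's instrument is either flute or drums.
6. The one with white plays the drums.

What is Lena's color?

orange

With clues 1–6, white and yellow are impossible for Lena's color.
That leaves orange.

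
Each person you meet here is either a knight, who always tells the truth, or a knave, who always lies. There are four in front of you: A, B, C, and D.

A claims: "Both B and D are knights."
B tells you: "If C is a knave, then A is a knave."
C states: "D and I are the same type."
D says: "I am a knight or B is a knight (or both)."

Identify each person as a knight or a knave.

Consider A. Suppose A is a knave.
Then no assignment of the remaining roles makes every statement match its speaker's type — contradiction.
So A is a knight.
Consider B. Suppose B is a knave.
Then A's statement comes out false, contradicting A being a knight.
So B is a knight.
With that fixed, D's statement is true, so D is a knight.
Consider C. Suppose C is a knave.
Then B's statement comes out false, contradicting B being a knight.
So C is a knight.

A: knight, B: knight, C: knight, D: knight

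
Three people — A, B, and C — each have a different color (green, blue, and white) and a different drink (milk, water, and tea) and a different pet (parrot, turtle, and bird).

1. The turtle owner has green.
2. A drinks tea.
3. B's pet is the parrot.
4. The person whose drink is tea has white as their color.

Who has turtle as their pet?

C

With clues 1–3, B is impossible for the one with pet turtle.
With clues 1–4, A is impossible for the one with pet turtle.
That leaves C.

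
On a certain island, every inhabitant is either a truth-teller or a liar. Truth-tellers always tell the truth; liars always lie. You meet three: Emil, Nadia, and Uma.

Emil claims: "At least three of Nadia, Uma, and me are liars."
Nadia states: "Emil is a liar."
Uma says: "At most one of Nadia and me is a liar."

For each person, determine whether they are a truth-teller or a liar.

Emil: liar, Nadia: truth-teller, Uma: truth-teller

Consider Emil. Suppose Emil is a truth-teller.
Then Emil's own statement would have to be true, but it can't be — contradiction.
So Emil is a liar.
With that fixed, Nadia's statement is true, so Nadia is a truth-teller.
With that fixed, Uma's statement is true, so Uma is a truth-teller.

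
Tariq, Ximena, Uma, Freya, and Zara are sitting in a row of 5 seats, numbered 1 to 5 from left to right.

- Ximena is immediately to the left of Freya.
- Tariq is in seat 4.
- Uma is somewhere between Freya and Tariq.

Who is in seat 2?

Freya

With clues 1–2, Tariq, Uma, and Zara are ruled out for seat 2.
With clues 1–3, Ximena is ruled out for seat 2.
So seat 2 is Freya.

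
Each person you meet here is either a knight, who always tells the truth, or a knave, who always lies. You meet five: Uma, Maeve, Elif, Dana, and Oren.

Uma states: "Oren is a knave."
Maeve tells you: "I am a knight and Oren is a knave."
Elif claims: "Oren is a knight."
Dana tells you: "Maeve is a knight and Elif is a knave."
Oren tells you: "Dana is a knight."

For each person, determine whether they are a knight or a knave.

Consider Uma. Suppose Uma is a knave.
Then no assignment of the remaining roles makes every statement match its speaker's type — contradiction.
So Uma is a knight.
Consider Maeve. Suppose Maeve is a knight.
Then no assignment of the remaining roles makes every statement match its speaker's type — contradiction.
So Maeve is a knave.
With that fixed, Dana's statement is false, so Dana is a knave.
With that fixed, Oren's statement is false, so Oren is a knave.
With that fixed, Elif's statement is false, so Elif is a knave.

Uma: knight, Maeve: knave, Elif: knave, Dana: knave, Oren: knave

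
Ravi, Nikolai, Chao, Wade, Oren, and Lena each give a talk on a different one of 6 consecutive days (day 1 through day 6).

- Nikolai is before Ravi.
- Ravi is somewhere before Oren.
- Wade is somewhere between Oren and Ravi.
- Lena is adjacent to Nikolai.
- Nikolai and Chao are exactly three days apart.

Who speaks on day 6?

With clue 1, Nikolai is ruled out for day 6.
With clues 1–2, Ravi is ruled out for day 6.
With clues 1–3, Wade is ruled out for day 6.
With clues 1–4, Lena is ruled out for day 6.
With clues 1–5, Chao is ruled out for day 6.
So day 6 is Oren.

Oren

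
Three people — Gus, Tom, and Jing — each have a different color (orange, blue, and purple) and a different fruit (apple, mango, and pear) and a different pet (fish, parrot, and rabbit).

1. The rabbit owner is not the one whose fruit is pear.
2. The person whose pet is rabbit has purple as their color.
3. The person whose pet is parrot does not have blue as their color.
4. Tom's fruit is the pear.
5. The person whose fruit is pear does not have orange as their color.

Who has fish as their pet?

With clues 1–5, Gus and Jing are impossible for the one with pet fish.
That leaves Tom.

Tom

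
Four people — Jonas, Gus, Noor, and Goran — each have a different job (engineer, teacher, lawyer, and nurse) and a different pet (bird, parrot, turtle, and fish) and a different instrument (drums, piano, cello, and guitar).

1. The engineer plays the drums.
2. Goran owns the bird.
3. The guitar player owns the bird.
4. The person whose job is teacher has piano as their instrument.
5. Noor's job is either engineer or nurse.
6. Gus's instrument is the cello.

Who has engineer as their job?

With clues 1–3, Goran is impossible for the one with job engineer.
With clues 1–6, Gus and Jonas are impossible for the one with job engineer.
That leaves Noor.

Noor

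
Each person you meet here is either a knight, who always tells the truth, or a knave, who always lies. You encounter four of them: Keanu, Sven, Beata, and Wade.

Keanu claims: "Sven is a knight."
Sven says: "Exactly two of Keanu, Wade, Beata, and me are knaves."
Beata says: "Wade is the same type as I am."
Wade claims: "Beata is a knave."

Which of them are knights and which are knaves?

Keanu: knave, Sven: knave, Beata: knave, Wade: knight

Consider Keanu. Suppose Keanu is a knight.
Then no assignment of the remaining roles makes every statement match its speaker's type — contradiction.
So Keanu is a knave.
Consider Sven. Suppose Sven is a knight.
Then Keanu's statement comes out true, contradicting Keanu being a knave.
So Sven is a knave.
Consider Beata. Suppose Beata is a knight.
Then no assignment of the remaining roles makes every statement match its speaker's type — contradiction.
So Beata is a knave.
With that fixed, Wade's statement is true, so Wade is a knight.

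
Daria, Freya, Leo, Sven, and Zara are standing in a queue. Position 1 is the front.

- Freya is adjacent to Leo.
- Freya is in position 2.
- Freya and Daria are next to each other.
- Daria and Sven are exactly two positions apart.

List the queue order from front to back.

From clues 1–2: Freya → position 2.
From clues 1–3: Daria is in {1,3}.
From clues 1–4: Leo → position 1, Daria → position 3, Zara → position 4, Sven → position 5.

Leo, Freya, Daria, Zara, Sven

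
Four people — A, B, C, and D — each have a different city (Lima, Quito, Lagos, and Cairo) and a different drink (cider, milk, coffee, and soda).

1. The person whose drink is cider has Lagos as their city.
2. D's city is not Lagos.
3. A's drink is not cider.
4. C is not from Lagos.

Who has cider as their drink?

B

With clues 1–2, D is impossible for the one with drink cider.
With clues 1–3, A is impossible for the one with drink cider.
With clues 1–4, C is impossible for the one with drink cider.
That leaves B.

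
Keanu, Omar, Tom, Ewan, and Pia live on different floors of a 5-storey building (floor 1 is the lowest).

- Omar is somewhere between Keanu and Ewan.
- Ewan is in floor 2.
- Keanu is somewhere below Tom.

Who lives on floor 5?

Tom

With clue 1, Omar is ruled out for floor 5.
With clues 1–2, Ewan is ruled out for floor 5.
With clues 1–3, Keanu and Pia are ruled out for floor 5.
So floor 5 is Tom.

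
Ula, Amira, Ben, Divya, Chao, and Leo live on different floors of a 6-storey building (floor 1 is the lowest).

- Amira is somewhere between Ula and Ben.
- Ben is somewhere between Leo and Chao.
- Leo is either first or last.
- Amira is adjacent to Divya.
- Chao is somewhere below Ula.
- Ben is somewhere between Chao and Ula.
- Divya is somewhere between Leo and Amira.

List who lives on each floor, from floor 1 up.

From clue 1: Amira is in {2,3,4,5}.
From clues 1–3: Leo is in {1,6}.
From clues 1–4: Ben is in {2,5}.
From clues 1–6: Chao → floor 1, Ben → floor 2, Ula → floor 5, Leo → floor 6.
From clues 1–7: Amira → floor 3, Divya → floor 4.

Chao, Ben, Amira, Divya, Ula, Leo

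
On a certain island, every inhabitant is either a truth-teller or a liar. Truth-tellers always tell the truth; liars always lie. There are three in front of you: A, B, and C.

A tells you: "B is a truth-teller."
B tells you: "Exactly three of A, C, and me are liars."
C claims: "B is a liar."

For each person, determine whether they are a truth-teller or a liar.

A: liar, B: liar, C: truth-teller

Consider A. Suppose A is a truth-teller.
Then no assignment of the remaining roles makes every statement match its speaker's type — contradiction.
So A is a liar.
Consider B. Suppose B is a truth-teller.
Then A's statement comes out true, contradicting A being a liar.
So B is a liar.
With that fixed, C's statement is true, so C is a truth-teller.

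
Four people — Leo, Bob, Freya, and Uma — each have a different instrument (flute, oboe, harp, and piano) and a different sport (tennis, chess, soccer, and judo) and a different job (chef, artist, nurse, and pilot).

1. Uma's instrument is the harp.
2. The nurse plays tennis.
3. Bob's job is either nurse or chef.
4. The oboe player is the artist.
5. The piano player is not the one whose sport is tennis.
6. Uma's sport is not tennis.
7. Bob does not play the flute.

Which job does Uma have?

With clues 1–4, artist is impossible for Uma's job.
With clues 1–6, nurse is impossible for Uma's job.
With clues 1–7, chef is impossible for Uma's job.
That leaves pilot.

pilot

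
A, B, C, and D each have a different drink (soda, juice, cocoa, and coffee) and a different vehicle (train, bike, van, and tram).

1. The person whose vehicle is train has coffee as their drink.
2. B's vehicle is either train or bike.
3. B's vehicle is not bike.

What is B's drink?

coffee

With clues 1–3, cocoa, juice, and soda are impossible for B's drink.
That leaves coffee.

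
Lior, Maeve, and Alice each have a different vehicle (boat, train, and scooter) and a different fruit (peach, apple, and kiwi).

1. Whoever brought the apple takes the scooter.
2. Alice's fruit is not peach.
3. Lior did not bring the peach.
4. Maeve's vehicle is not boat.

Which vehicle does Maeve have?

train

With clues 1–3, scooter is impossible for Maeve's vehicle.
With clues 1–4, boat is impossible for Maeve's vehicle.
That leaves train.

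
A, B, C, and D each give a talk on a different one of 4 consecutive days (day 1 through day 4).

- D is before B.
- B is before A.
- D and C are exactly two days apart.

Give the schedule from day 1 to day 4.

D, B, C, A

From clue 1: B is in {2,3,4}.
From clues 1–2: A is in {3,4}.
From clues 1–3: D → day 1, B → day 2, C → day 3, A → day 4.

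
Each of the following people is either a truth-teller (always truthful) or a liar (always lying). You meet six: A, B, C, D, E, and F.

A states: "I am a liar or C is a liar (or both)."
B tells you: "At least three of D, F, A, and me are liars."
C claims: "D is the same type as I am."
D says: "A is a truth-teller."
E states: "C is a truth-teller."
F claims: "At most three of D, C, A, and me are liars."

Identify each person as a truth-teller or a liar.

A: truth-teller, B: liar, C: liar, D: truth-teller, E: liar, F: truth-teller

Consider A. Suppose A is a liar.
Then A's own statement would have to be false, but it can't be — contradiction.
So A is a truth-teller.
With that fixed, D's statement is true, so D is a truth-teller.
With that fixed, F's statement is true, so F is a truth-teller.
With that fixed, B's statement is false, so B is a liar.
Consider C. Suppose C is a truth-teller.
Then A's statement comes out false, contradicting A being a truth-teller.
So C is a liar.
With that fixed, E's statement is false, so E is a liar.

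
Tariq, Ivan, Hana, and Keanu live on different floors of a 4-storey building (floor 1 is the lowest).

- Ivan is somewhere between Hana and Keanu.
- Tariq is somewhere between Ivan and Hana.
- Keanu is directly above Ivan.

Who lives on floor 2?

Tariq

With clues 1–2, Hana and Keanu are ruled out for floor 2.
With clues 1–3, Ivan is ruled out for floor 2.
So floor 2 is Tariq.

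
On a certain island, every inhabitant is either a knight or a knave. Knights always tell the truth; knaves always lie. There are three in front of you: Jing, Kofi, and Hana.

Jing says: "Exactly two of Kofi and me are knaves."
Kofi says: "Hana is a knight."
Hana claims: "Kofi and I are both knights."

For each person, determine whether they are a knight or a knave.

Jing: knave, Kofi: knight, Hana: knight

Consider Jing. Suppose Jing is a knight.
Then Jing's own statement would have to be true, but it can't be — contradiction.
So Jing is a knave.
Consider Kofi. Suppose Kofi is a knave.
Then Jing's statement comes out true, contradicting Jing being a knave.
So Kofi is a knight.
Consider Hana. Suppose Hana is a knave.
Then Kofi's statement comes out false, contradicting Kofi being a knight.
So Hana is a knight.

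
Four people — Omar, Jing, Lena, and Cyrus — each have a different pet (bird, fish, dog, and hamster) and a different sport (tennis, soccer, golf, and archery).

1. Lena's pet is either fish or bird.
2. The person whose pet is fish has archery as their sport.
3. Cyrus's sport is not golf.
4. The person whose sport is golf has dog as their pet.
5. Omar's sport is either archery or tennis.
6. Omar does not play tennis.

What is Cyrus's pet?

hamster

With clues 1–4, dog is impossible for Cyrus's pet.
With clues 1–6, bird and fish are impossible for Cyrus's pet.
That leaves hamster.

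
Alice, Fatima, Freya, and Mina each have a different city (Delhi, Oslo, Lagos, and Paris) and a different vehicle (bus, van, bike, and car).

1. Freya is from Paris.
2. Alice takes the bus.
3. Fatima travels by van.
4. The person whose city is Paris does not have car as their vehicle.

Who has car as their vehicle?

With clues 1–2, Alice is impossible for the one with vehicle car.
With clues 1–3, Fatima is impossible for the one with vehicle car.
With clues 1–4, Freya is impossible for the one with vehicle car.
That leaves Mina.

Mina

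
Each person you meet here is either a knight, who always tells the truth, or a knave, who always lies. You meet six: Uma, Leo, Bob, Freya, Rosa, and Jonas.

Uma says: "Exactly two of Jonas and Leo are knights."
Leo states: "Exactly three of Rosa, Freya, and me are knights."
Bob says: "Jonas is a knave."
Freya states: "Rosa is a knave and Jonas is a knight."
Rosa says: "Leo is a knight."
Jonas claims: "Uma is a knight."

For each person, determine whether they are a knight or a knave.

Consider Uma. Suppose Uma is a knight.
Then no assignment of the remaining roles makes every statement match its speaker's type — contradiction.
So Uma is a knave.
With that fixed, Jonas's statement is false, so Jonas is a knave.
With that fixed, Bob's statement is true, so Bob is a knight.
With that fixed, Freya's statement is false, so Freya is a knave.
With that fixed, Leo's statement is false, so Leo is a knave.
With that fixed, Rosa's statement is false, so Rosa is a knave.

Uma: knave, Leo: knave, Bob: knight, Freya: knave, Rosa: knave, Jonas: knave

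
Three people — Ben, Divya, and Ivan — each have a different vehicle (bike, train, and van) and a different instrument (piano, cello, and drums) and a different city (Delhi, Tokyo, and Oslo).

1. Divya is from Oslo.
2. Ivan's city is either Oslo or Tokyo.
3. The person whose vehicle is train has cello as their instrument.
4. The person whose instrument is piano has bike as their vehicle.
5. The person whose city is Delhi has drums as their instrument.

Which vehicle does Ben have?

van

With clues 1–5, bike and train are impossible for Ben's vehicle.
That leaves van.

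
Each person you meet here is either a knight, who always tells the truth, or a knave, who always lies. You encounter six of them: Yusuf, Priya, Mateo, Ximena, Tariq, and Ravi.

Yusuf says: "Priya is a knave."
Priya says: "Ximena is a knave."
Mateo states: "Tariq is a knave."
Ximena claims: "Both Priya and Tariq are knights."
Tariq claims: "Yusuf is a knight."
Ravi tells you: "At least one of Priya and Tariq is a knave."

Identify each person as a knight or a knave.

Consider Yusuf. Suppose Yusuf is a knight.
Then no assignment of the remaining roles makes every statement match its speaker's type — contradiction.
So Yusuf is a knave.
With that fixed, Tariq's statement is false, so Tariq is a knave.
With that fixed, Ravi's statement is true, so Ravi is a knight.
With that fixed, Mateo's statement is true, so Mateo is a knight.
With that fixed, Ximena's statement is false, so Ximena is a knave.
With that fixed, Priya's statement is true, so Priya is a knight.

Yusuf: knave, Priya: knight, Mateo: knight, Ximena: knave, Tariq: knave, Ravi: knight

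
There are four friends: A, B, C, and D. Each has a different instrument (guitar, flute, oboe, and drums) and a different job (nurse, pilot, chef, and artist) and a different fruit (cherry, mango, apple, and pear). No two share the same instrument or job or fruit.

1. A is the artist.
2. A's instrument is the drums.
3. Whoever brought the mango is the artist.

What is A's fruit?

mango

With clues 1–3, apple, cherry, and pear are impossible for A's fruit.
That leaves mango.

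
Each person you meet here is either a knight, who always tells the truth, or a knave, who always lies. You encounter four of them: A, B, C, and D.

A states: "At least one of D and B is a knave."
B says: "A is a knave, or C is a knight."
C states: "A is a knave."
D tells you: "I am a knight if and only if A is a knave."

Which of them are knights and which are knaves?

Consider A. Suppose A is a knight.
Then whichever role D has, D's statement has the wrong truth value — contradiction.
So A is a knave.
With that fixed, B's statement is true, so B is a knight.
With that fixed, C's statement is true, so C is a knight.
Consider D. Suppose D is a knave.
Then A's statement comes out true, contradicting A being a knave.
So D is a knight.

A: knave, B: knight, C: knight, D: knight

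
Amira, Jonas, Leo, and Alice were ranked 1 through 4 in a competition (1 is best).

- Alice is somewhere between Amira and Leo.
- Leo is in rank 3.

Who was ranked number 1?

With clue 1, Alice is ruled out for rank 1.
With clues 1–2, Jonas and Leo are ruled out for rank 1.
So rank 1 is Amira.

Amira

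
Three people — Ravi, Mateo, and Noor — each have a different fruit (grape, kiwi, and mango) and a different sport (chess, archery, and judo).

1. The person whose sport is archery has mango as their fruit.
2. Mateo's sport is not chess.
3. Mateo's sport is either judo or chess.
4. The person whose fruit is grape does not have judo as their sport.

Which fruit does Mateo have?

kiwi

With clues 1–3, mango is impossible for Mateo's fruit.
With clues 1–4, grape is impossible for Mateo's fruit.
That leaves kiwi.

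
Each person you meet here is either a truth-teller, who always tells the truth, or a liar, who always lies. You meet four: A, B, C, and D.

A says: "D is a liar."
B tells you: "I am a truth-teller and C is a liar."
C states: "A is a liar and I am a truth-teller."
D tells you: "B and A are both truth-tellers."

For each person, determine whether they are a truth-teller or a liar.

Consider A. Suppose A is a liar.
Then no assignment of the remaining roles makes every statement match its speaker's type — contradiction.
So A is a truth-teller.
With that fixed, C's statement is false, so C is a liar.
Consider B. Suppose B is a truth-teller.
Then no assignment of the remaining roles makes every statement match its speaker's type — contradiction.
So B is a liar.
With that fixed, D's statement is false, so D is a liar.

A: truth-teller, B: liar, C: liar, D: liar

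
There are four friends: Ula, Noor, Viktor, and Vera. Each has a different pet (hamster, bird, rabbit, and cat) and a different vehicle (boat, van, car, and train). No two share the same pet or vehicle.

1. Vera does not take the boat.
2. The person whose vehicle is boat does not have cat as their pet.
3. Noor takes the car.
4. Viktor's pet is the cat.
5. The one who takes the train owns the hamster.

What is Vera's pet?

hamster

With clues 1–4, cat is impossible for Vera's pet.
With clues 1–5, bird and rabbit are impossible for Vera's pet.
That leaves hamster.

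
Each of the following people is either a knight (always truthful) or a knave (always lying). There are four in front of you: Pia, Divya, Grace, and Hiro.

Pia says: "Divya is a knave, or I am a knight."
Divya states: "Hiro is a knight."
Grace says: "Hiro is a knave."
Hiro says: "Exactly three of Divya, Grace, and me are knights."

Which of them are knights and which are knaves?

Consider Pia. Suppose Pia is a knave.
Then no assignment of the remaining roles makes every statement match its speaker's type — contradiction.
So Pia is a knight.
Consider Divya. Suppose Divya is a knight.
Then no assignment of the remaining roles makes every statement match its speaker's type — contradiction.
So Divya is a knave.
With that fixed, Hiro's statement is false, so Hiro is a knave.
With that fixed, Grace's statement is true, so Grace is a knight.

Pia: knight, Divya: knave, Grace: knight, Hiro: knave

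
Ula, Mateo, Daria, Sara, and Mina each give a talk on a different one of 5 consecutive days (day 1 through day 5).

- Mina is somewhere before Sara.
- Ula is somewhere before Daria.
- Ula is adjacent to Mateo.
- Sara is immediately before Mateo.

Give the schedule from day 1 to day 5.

Mina, Sara, Mateo, Ula, Daria

From clue 1: Sara is in {2,3,4,5}.
From clues 1–2: Ula is in {1,2,3,4}.
From clues 1–3: Daria is in {3,4,5}.
From clues 1–4: Mina → day 1, Sara → day 2, Mateo → day 3, Ula → day 4, Daria → day 5.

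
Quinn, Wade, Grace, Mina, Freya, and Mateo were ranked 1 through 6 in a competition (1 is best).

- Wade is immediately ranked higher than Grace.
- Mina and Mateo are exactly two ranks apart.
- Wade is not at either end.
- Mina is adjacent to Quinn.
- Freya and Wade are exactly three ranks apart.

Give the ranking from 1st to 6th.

From clue 1: Wade is in {1,2,3,4,5}.
From clues 1–2: Wade is in {1,2,4,5}.
From clues 1–3: Wade is in {2,4,5}.
From clues 1–5: Mateo → rank 1, Freya → rank 2, Mina → rank 3, Quinn → rank 4, Wade → rank 5, Grace → rank 6.

Mateo, Freya, Mina, Quinn, Wade, Grace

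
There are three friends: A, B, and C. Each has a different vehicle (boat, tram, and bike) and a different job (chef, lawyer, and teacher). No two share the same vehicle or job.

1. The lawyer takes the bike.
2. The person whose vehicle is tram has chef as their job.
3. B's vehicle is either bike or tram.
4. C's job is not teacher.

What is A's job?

With clues 1–4, chef and lawyer are impossible for A's job.
That leaves teacher.

teacher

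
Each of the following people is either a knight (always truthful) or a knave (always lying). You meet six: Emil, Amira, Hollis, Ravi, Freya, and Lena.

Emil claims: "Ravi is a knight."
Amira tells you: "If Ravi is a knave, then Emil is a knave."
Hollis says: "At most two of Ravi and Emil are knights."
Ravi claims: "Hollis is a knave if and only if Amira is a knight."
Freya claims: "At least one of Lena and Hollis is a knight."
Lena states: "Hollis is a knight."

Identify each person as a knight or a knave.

Regardless of anyone's role, Hollis's statement is true, so Hollis is a knight.
With that fixed, Freya's statement is true, so Freya is a knight.
With that fixed, Lena's statement is true, so Lena is a knight.
Consider Emil. Suppose Emil is a knight.
Then no assignment of the remaining roles makes every statement match its speaker's type — contradiction.
So Emil is a knave.
With that fixed, Amira's statement is true, so Amira is a knight.
With that fixed, Ravi's statement is false, so Ravi is a knave.

Emil: knave, Amira: knight, Hollis: knight, Ravi: knave, Freya: knight, Lena: knight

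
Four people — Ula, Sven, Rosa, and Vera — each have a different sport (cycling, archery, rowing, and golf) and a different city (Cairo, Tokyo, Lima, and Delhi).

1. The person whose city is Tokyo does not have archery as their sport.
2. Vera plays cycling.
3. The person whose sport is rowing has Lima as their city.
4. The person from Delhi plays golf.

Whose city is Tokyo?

With clues 1–4, Rosa, Sven, and Ula are impossible for the one with city Tokyo.
That leaves Vera.

Vera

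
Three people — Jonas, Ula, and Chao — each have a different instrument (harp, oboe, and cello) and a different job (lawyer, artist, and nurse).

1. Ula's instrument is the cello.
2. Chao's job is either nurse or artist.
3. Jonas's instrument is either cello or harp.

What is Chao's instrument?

Clue 1 rules out cello for Chao's instrument.
With clues 1–3, harp is impossible for Chao's instrument.
That leaves oboe.

oboe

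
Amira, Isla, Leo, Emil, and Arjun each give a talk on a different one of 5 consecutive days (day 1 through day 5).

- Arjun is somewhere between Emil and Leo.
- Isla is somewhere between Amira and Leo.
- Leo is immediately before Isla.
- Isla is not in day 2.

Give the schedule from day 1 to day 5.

From clue 1: Arjun is in {2,3,4}.
From clues 1–2: Isla is in {2,3,4}.
From clues 1–3: Isla is in {2,4}.
From clues 1–4: Emil → day 1, Arjun → day 2, Leo → day 3, Isla → day 4, Amira → day 5.

Emil, Arjun, Leo, Isla, Amira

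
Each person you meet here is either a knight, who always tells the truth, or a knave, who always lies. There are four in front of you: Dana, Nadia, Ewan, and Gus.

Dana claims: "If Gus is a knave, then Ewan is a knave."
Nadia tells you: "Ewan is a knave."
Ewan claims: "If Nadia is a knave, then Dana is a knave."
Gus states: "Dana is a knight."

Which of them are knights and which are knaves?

Dana: knave, Nadia: knave, Ewan: knight, Gus: knave

Consider Dana. Suppose Dana is a knight.
Then no assignment of the remaining roles makes every statement match its speaker's type — contradiction.
So Dana is a knave.
With that fixed, Ewan's statement is true, so Ewan is a knight.
With that fixed, Gus's statement is false, so Gus is a knave.
With that fixed, Nadia's statement is false, so Nadia is a knave.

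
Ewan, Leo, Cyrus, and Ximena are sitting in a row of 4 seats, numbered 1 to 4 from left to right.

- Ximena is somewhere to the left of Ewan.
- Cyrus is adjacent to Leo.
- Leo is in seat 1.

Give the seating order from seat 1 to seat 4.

Leo, Cyrus, Ximena, Ewan

From clue 1: Ewan is in {2,3,4}.
From clues 1–2: Ewan is in {2,4}.
From clues 1–3: Leo → seat 1, Cyrus → seat 2, Ximena → seat 3, Ewan → seat 4.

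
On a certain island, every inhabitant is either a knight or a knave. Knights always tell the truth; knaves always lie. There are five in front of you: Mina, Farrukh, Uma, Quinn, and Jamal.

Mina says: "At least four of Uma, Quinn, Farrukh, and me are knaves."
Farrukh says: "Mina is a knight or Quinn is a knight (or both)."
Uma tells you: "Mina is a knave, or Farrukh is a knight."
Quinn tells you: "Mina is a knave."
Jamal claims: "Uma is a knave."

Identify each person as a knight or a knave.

Consider Mina. Suppose Mina is a knight.
Then Mina's own statement would have to be true, but it can't be — contradiction.
So Mina is a knave.
With that fixed, Uma's statement is true, so Uma is a knight.
With that fixed, Quinn's statement is true, so Quinn is a knight.
With that fixed, Jamal's statement is false, so Jamal is a knave.
With that fixed, Farrukh's statement is true, so Farrukh is a knight.

Mina: knave, Farrukh: knight, Uma: knight, Quinn: knight, Jamal: knave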